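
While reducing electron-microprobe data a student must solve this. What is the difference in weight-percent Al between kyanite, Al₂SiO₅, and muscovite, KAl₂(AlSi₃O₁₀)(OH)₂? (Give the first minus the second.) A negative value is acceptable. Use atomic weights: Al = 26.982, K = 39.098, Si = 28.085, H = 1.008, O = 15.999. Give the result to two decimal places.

Al in Al₂SiO₅: molar mass 162.044 g/mol; 2×26.982 = 53.964 g → 33.30 wt%.
Al in KAl₂(AlSi₃O₁₀)(OH)₂: molar mass 398.303 g/mol; 3×26.982 = 80.946 g → 20.32 wt%.
Difference = 33.30 − 20.32 = 12.98 percentage points.

12.98 percentage points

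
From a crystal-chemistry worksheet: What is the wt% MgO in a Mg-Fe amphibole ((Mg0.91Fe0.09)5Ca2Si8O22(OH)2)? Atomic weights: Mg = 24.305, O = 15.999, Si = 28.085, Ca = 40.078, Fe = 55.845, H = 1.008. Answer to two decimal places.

22.19 wt%

Formula mass = 826.546 g/mol.
4.55 Mg → 4.5500 mol MgO per formula unit; M(MgO) = 40.304, so MgO mass = 183.383 g.
183.383/826.546 × 100 = 22.19 wt%.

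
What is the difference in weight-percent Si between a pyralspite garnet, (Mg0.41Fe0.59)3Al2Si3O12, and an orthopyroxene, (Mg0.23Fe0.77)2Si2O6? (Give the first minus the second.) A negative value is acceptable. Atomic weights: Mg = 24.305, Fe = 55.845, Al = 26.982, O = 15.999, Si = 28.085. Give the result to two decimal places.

Si in (Mg0.41Fe0.59)3Al2Si3O12: molar mass 458.948 g/mol; 3×28.085 = 84.255 g → 18.36 wt%.
Si in (Mg0.23Fe0.77)2Si2O6: molar mass 249.346 g/mol; 2×28.085 = 56.170 g → 22.53 wt%.
Difference = 18.36 − 22.53 = -4.17 percentage points.

-4.17 percentage points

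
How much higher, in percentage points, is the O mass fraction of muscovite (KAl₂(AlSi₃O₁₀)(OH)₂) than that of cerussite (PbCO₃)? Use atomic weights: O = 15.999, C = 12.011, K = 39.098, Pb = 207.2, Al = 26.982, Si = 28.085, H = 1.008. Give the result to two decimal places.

O in KAl₂(AlSi₃O₁₀)(OH)₂: molar mass 398.303 g/mol; 12×15.999 = 191.988 g → 48.20 wt%.
O in PbCO₃: molar mass 267.208 g/mol; 3×15.999 = 47.997 g → 17.96 wt%.
Difference = 48.20 − 17.96 = 30.24 percentage points.

30.24 percentage points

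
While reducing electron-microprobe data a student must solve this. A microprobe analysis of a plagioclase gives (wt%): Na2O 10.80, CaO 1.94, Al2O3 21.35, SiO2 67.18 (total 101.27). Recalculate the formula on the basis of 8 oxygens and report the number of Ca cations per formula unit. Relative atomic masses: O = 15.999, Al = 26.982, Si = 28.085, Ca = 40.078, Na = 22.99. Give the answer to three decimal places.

0.090 Ca apfu

Na2O (M=61.979): mol = 0.17425; Na = 0.34850, O = 0.17425.
CaO (M=56.077): mol = 0.03460; Ca = 0.03460, O = 0.03460.
Al2O3 (M=101.961): mol = 0.20939; Al = 0.41878, O = 0.62817.
SiO2 (M=60.083): mol = 1.11812; Si = 1.11812, O = 2.23624.
ΣO = 3.07326; factor = 8/ΣO = 2.60310.
Ca apfu = 0.03460 × 2.60310 = 0.090.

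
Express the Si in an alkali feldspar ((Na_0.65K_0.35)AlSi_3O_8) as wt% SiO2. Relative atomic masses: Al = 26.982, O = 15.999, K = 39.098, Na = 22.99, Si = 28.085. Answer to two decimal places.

Molar mass of (Na_0.65K_0.35)AlSi_3O_8 = 0.65×22.99 + 0.35×39.098 + 1×26.982 + 3×28.085 + 8×15.999 = 267.857 g/mol.
Each formula unit contains 3 Si, equivalent to 3/1 = 3.0000 mol SiO2.
M(SiO2) = 1×28.085 + 2×15.999 = 60.083 g/mol.
Mass of SiO2 per formula unit = 3.0000 × 60.083 = 180.249 g.
SiO2 wt% = 180.249 / 267.857 × 100 = 67.29%.

67.29 wt%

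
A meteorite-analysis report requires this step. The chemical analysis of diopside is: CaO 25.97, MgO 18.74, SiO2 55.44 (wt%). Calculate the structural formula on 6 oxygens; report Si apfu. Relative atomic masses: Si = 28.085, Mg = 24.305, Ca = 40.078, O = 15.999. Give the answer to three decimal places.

25.97 wt% CaO ÷ 56.077 g/mol = 0.46311 mol, giving 0.46311 Ca and 0.46311 O.
18.74 wt% MgO ÷ 40.304 g/mol = 0.46497 mol, giving 0.46497 Mg and 0.46497 O.
55.44 wt% SiO2 ÷ 60.083 g/mol = 0.92272 mol, giving 0.92272 Si and 1.84544 O.
Oxygen sums to 2.77352; scaling by 6/2.77352 = 2.16332 puts the formula on 6 O.
Si: 0.92272 × 2.16332 = 1.996 atoms per formula unit.

1.996 Si apfu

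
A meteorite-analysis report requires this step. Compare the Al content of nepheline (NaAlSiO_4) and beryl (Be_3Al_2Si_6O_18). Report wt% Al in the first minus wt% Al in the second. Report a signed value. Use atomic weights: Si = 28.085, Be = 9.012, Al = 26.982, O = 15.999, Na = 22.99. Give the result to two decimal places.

First mineral: 26.982 g Al in 142.053 g formula = 18.99 wt% Al.
Second mineral: 53.964 g Al in 537.492 g formula = 10.04 wt% Al.
18.99% − 10.04% gives a difference of 8.95 percentage points.

8.95 percentage points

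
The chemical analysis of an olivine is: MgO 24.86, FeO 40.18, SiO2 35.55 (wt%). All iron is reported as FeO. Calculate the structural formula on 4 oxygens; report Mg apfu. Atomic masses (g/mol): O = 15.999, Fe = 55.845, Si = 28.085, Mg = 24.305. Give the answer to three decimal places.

1.046 Mg apfu

MgO (M=40.304): mol = 0.61681; Mg = 0.61681, O = 0.61681.
FeO (M=71.844): mol = 0.55927; Fe = 0.55927, O = 0.55927.
SiO2 (M=60.083): mol = 0.59168; Si = 0.59168, O = 1.18336.
ΣO = 2.35944; factor = 4/ΣO = 1.69532.
Mg apfu = 0.61681 × 1.69532 = 1.046.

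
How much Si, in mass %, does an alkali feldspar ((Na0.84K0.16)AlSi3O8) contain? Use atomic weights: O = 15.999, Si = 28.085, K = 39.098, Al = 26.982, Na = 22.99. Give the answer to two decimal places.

31.82 mass %

Formula mass = 0.84×22.99 + 0.16×39.098 + 1×26.982 + 3×28.085 + 8×15.999 = 264.796 g/mol, of which 84.255 g is Si.
So Si makes up 84.255/264.796 = 0.3182 of the mass, i.e. 31.82%.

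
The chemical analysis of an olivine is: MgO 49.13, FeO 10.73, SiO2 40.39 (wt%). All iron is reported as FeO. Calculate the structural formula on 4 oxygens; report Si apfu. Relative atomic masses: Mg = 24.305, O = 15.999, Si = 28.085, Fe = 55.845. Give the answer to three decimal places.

0.991 Si apfu

MgO: 49.13/40.304 = 1.21899 mol → 1.21899 mol Mg, 1.21899 mol O.
FeO: 10.73/71.844 = 0.14935 mol → 0.14935 mol Fe, 0.14935 mol O.
SiO2: 40.39/60.083 = 0.67224 mol → 0.67224 mol Si, 1.34448 mol O.
Total oxygen = 2.71282 mol. Normalization factor = 4/2.71282 = 1.47448.
Si per 4 O = 0.67224 × 1.47448 = 0.991.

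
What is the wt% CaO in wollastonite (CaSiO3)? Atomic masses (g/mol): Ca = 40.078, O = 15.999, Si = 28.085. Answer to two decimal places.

48.28 wt%

Formula mass = 116.160 g/mol.
1 Ca → 1.0000 mol CaO per formula unit; M(CaO) = 56.077, so CaO mass = 56.077 g.
56.077/116.160 × 100 = 48.28 wt%.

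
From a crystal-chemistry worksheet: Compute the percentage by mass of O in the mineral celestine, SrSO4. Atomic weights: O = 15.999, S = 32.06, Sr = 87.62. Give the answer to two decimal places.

34.84 weight percent

Formula mass = 1*87.62 + 1*32.06 + 4*15.999 = 183.676 g/mol, of which 63.996 g is O.
So O makes up 63.996/183.676 = 0.3484 of the mass, i.e. 34.84%.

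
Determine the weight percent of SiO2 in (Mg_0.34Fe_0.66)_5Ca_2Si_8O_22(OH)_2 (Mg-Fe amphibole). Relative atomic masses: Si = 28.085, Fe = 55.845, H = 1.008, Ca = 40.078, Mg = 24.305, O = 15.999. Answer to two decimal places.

Formula mass = 916.435 g/mol.
8 Si → 8.0000 mol SiO2 per formula unit; M(SiO2) = 60.083, so SiO2 mass = 480.664 g.
480.664/916.435 × 100 = 52.45 wt%.

52.45 wt%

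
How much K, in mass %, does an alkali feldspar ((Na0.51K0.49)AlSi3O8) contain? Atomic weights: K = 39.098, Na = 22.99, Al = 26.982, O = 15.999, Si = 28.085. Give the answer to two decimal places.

Molar mass of (Na0.51K0.49)AlSi3O8: 0.51·22.99 + 0.49·39.098 + 1·26.982 + 3·28.085 + 8·15.999 = 270.112 g/mol.
Mass of K per formula unit: 0.49 × 39.098 = 19.158 g.
Weight fraction K = 19.158 / 270.112 = 0.0709.

7.09 mass %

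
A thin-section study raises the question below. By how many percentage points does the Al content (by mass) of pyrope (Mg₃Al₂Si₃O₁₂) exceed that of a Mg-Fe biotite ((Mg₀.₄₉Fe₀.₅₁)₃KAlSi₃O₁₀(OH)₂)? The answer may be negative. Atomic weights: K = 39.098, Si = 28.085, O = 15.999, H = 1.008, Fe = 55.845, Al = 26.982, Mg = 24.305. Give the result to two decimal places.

First mineral: 53.964 g Al in 403.122 g formula = 13.39 wt% Al.
Second mineral: 26.982 g Al in 465.510 g formula = 5.80 wt% Al.
13.39% − 5.80% gives a difference of 7.59 percentage points.

7.59 percentage points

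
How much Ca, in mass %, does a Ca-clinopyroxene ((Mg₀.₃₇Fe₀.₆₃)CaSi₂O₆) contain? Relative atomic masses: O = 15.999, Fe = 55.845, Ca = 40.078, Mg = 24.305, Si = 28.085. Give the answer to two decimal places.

16.95 mass %

Molar mass of (Mg₀.₃₇Fe₀.₆₃)CaSi₂O₆: 0.37×24.305 + 0.63×55.845 + 1×40.078 + 2×28.085 + 6×15.999 = 236.417 g/mol.
Mass of Ca per formula unit: 1 × 40.078 = 40.078 g.
Weight fraction Ca = 40.078 / 236.417 = 0.1695.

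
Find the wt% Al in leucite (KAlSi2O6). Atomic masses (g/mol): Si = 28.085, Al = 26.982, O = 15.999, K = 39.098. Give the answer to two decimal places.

12.36 mass %

M(KAlSi2O6) = 218.244 g/mol.
Al contributes 1 × 26.982 = 26.982 g per mole.
26.982/218.244 = 0.1236 → 12.36%.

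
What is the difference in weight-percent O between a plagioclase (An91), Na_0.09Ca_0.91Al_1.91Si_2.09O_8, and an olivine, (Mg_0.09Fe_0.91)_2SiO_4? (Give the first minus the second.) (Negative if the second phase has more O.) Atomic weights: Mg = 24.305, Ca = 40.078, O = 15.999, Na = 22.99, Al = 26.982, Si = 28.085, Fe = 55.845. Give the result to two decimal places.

M(Na_0.09Ca_0.91Al_1.91Si_2.09O_8) = 276.765 g/mol, so wt% O = 127.992/276.765 × 100 = 46.25%.
M((Mg_0.09Fe_0.91)_2SiO_4) = 198.094 g/mol, so wt% O = 63.996/198.094 × 100 = 32.31%.
46.25 − 32.31 = 13.94 pp.

13.94 percentage points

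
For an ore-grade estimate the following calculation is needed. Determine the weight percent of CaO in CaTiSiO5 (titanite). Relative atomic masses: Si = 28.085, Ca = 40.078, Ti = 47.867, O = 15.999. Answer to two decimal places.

Formula mass = 196.025 g/mol.
1 Ca → 1.0000 mol CaO per formula unit; M(CaO) = 56.077, so CaO mass = 56.077 g.
56.077/196.025 × 100 = 28.61 wt%.

28.61 wt%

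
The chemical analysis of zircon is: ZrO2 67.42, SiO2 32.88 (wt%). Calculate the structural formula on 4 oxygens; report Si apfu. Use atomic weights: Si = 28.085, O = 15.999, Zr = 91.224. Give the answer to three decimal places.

1.000 Si apfu

ZrO2: 67.42/123.222 = 0.54714 mol → 0.54714 mol Zr, 1.09428 mol O.
SiO2: 32.88/60.083 = 0.54724 mol → 0.54724 mol Si, 1.09448 mol O.
Total oxygen = 2.18876 mol. Normalization factor = 4/2.18876 = 1.82752.
Si per 4 O = 0.54724 × 1.82752 = 1.000.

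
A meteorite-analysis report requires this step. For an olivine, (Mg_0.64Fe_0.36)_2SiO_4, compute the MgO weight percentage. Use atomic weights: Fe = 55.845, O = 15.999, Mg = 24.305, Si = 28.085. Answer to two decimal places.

M((Mg_0.64Fe_0.36)_2SiO_4) = 163.400 g/mol; M(MgO) = 40.304 g/mol.
Moles MgO per formula unit = 1.28 Mg ÷ 1 = 1.2800.
MgO fraction = (1.2800 × 40.304) / 163.400 = 51.589/163.400 = 0.3157.

31.57 wt%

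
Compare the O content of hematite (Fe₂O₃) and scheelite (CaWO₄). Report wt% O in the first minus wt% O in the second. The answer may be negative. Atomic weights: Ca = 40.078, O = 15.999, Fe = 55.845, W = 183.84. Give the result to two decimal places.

7.83 percentage points

O in Fe₂O₃: molar mass 159.687 g/mol; 3×15.999 = 47.997 g → 30.06 wt%.
O in CaWO₄: molar mass 287.914 g/mol; 4×15.999 = 63.996 g → 22.23 wt%.
Difference = 30.06 − 22.23 = 7.83 percentage points.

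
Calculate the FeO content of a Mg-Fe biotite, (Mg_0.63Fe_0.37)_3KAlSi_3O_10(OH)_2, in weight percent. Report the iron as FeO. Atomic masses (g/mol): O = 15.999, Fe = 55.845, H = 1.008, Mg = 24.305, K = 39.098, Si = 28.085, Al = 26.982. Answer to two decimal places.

17.63 wt%

Formula mass = 452.263 g/mol.
1.11 Fe → 1.1100 mol FeO per formula unit; M(FeO) = 71.844, so FeO mass = 79.747 g.
79.747/452.263 × 100 = 17.63 wt%.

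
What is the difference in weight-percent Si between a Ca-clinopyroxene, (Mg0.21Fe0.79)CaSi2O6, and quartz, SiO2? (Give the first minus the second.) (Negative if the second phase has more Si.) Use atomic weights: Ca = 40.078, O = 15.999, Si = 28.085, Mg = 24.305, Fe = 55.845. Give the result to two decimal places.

Si in (Mg0.21Fe0.79)CaSi2O6: molar mass 241.464 g/mol; 2×28.085 = 56.170 g → 23.26 wt%.
Si in SiO2: molar mass 60.083 g/mol; 1×28.085 = 28.085 g → 46.74 wt%.
Difference = 23.26 − 46.74 = -23.48 percentage points.

-23.48 percentage points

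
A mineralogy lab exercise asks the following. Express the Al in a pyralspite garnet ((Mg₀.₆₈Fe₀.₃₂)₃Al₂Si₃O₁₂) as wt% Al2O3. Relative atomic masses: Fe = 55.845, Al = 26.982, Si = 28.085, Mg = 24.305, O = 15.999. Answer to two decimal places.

23.53 wt%

Molar mass of (Mg₀.₆₈Fe₀.₃₂)₃Al₂Si₃O₁₂ = 2.04·24.305 + 0.96·55.845 + 2·26.982 + 3·28.085 + 12·15.999 = 433.400 g/mol.
Each formula unit contains 2 Al, equivalent to 2/2 = 1.0000 mol Al2O3.
M(Al2O3) = 2×26.982 + 3×15.999 = 101.961 g/mol.
Mass of Al2O3 per formula unit = 1.0000 × 101.961 = 101.961 g.
Al2O3 wt% = 101.961 / 433.400 × 100 = 23.53%.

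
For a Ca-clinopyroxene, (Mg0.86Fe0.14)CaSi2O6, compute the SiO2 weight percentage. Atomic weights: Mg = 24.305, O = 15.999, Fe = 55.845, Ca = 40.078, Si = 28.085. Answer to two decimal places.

54.38 wt%

Formula mass = 220.963 g/mol.
2 Si → 2.0000 mol SiO2 per formula unit; M(SiO2) = 60.083, so SiO2 mass = 120.166 g.
120.166/220.963 × 100 = 54.38 wt%.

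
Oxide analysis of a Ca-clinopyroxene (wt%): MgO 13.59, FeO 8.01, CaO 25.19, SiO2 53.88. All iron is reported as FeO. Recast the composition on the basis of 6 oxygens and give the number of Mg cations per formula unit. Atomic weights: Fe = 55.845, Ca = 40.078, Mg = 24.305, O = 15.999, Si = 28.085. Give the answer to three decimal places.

0.752 Mg apfu

MgO: 13.59/40.304 = 0.33719 mol → 0.33719 mol Mg, 0.33719 mol O.
FeO: 8.01/71.844 = 0.11149 mol → 0.11149 mol Fe, 0.11149 mol O.
CaO: 25.19/56.077 = 0.44920 mol → 0.44920 mol Ca, 0.44920 mol O.
SiO2: 53.88/60.083 = 0.89676 mol → 0.89676 mol Si, 1.79352 mol O.
Total oxygen = 2.69140 mol. Normalization factor = 6/2.69140 = 2.22932.
Mg per 6 O = 0.33719 × 2.22932 = 0.752.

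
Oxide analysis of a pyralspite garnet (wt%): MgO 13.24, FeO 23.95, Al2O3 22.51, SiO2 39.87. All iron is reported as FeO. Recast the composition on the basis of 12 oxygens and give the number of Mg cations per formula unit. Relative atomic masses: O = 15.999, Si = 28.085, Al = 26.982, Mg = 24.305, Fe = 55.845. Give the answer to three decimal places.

MgO: 13.24/40.304 = 0.32850 mol → 0.32850 mol Mg, 0.32850 mol O.
FeO: 23.95/71.844 = 0.33336 mol → 0.33336 mol Fe, 0.33336 mol O.
Al2O3: 22.51/101.961 = 0.22077 mol → 0.44154 mol Al, 0.66231 mol O.
SiO2: 39.87/60.083 = 0.66358 mol → 0.66358 mol Si, 1.32716 mol O.
Total oxygen = 2.65133 mol. Normalization factor = 12/2.65133 = 4.52603.
Mg per 12 O = 0.32850 × 4.52603 = 1.487.

1.487 Mg apfu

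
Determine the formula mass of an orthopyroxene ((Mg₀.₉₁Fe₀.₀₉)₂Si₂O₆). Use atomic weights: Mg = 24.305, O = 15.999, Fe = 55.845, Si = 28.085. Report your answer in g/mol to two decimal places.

The formula mass is the sum 1.82*24.305 + 0.18*55.845 + 2*28.085 + 6*15.999.

206.45 g/mol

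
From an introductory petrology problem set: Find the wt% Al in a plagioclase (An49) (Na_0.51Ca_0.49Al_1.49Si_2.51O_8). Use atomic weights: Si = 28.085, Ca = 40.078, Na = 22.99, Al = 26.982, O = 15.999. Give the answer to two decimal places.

14.89 wt%

M(Na_0.51Ca_0.49Al_1.49Si_2.51O_8) = 270.052 g/mol.
Al contributes 1.49 × 26.982 = 40.203 g per mole.
40.203/270.052 = 0.1489 → 14.89%.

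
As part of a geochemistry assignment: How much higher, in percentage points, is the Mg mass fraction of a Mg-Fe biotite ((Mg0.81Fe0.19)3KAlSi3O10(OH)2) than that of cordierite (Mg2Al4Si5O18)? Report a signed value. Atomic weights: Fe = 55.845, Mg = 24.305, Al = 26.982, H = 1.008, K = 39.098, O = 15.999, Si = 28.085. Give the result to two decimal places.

First mineral: 59.061 g Mg in 435.232 g formula = 13.57 wt% Mg.
Second mineral: 48.610 g Mg in 584.945 g formula = 8.31 wt% Mg.
13.57% − 8.31% gives a difference of 5.26 percentage points.

5.26 percentage points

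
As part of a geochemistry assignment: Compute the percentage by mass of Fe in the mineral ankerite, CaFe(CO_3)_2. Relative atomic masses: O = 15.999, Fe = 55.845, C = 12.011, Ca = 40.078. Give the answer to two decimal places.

25.86 mass %

Formula mass = 1*40.078 + 1*55.845 + 2*12.011 + 6*15.999 = 215.939 g/mol, of which 55.845 g is Fe.
So Fe makes up 55.845/215.939 = 0.2586 of the mass, i.e. 25.86%.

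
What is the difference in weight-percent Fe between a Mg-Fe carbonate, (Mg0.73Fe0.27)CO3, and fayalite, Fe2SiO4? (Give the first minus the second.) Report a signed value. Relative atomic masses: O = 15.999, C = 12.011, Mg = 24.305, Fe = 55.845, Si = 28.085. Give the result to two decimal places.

-38.57 percentage points

Fe in (Mg0.73Fe0.27)CO3: molar mass 92.829 g/mol; 0.27×55.845 = 15.078 g → 16.24 wt%.
Fe in Fe2SiO4: molar mass 203.771 g/mol; 2×55.845 = 111.690 g → 54.81 wt%.
Difference = 16.24 − 54.81 = -38.57 percentage points.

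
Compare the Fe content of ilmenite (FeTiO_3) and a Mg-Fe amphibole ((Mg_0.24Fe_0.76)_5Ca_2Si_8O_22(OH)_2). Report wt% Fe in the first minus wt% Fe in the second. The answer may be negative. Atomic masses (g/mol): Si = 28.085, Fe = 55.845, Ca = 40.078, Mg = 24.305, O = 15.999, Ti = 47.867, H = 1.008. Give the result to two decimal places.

M(FeTiO_3) = 151.709 g/mol, so wt% Fe = 55.845/151.709 × 100 = 36.81%.
M((Mg_0.24Fe_0.76)_5Ca_2Si_8O_22(OH)_2) = 932.205 g/mol, so wt% Fe = 212.211/932.205 × 100 = 22.76%.
36.81 − 22.76 = 14.05 pp.

14.05 percentage points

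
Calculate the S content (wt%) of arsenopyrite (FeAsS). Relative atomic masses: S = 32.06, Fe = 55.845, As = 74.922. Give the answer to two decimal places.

19.69 wt%

Formula mass = 1*55.845 + 1*74.922 + 1*32.06 = 162.827 g/mol, of which 32.060 g is S.
So S makes up 32.060/162.827 = 0.1969 of the mass, i.e. 19.69%.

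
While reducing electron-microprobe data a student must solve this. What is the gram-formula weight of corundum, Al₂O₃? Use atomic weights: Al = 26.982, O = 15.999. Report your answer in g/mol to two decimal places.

M = 2·26.982 + 3·15.999

101.96 g/mol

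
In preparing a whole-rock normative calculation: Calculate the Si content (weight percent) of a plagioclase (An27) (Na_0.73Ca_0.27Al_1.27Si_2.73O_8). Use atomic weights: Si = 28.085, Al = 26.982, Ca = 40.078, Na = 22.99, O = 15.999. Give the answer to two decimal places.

M(Na_0.73Ca_0.27Al_1.27Si_2.73O_8) = 266.535 g/mol.
Si contributes 2.73 × 28.085 = 76.672 g per mole.
76.672/266.535 = 0.2877 → 28.77%.

28.77 weight percent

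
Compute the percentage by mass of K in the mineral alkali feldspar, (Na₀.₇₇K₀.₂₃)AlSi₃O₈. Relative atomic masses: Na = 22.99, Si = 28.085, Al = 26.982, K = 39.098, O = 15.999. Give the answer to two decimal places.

3.38 weight percent

Formula mass = 0.77*22.99 + 0.23*39.098 + 1*26.982 + 3*28.085 + 8*15.999 = 265.924 g/mol, of which 8.993 g is K.
So K makes up 8.993/265.924 = 0.0338 of the mass, i.e. 3.38%.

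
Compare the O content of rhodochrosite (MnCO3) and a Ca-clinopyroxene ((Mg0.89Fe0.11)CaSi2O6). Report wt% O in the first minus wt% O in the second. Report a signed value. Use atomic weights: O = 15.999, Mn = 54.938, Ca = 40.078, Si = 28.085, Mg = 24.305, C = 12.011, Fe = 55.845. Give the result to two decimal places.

First mineral: 47.997 g O in 114.946 g formula = 41.76 wt% O.
Second mineral: 95.994 g O in 220.016 g formula = 43.63 wt% O.
41.76% − 43.63% gives a difference of -1.87 percentage points.

-1.87 percentage points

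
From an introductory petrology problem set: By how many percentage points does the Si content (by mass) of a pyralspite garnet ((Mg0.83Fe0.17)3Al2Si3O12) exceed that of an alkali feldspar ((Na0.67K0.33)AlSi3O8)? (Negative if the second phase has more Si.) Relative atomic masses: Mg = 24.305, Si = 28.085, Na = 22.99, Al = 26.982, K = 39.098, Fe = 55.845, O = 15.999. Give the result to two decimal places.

-11.39 percentage points

First mineral: 84.255 g Si in 419.207 g formula = 20.10 wt% Si.
Second mineral: 84.255 g Si in 267.535 g formula = 31.49 wt% Si.
20.10% − 31.49% gives a difference of -11.39 percentage points.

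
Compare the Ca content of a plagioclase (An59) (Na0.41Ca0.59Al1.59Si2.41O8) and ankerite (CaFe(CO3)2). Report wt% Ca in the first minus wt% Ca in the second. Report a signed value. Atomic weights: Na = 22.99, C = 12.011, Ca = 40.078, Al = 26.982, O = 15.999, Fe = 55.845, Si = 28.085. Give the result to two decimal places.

-9.86 percentage points

M(Na0.41Ca0.59Al1.59Si2.41O8) = 271.650 g/mol, so wt% Ca = 23.646/271.650 × 100 = 8.70%.
M(CaFe(CO3)2) = 215.939 g/mol, so wt% Ca = 40.078/215.939 × 100 = 18.56%.
8.70 − 18.56 = -9.86 pp.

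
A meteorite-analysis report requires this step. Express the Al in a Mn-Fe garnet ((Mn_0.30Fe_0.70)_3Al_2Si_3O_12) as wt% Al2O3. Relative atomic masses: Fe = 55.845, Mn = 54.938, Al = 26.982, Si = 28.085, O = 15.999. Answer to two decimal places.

Formula mass = 496.926 g/mol.
2 Al → 1.0000 mol Al2O3 per formula unit; M(Al2O3) = 101.961, so Al2O3 mass = 101.961 g.
101.961/496.926 × 100 = 20.52 wt%.

20.52 wt%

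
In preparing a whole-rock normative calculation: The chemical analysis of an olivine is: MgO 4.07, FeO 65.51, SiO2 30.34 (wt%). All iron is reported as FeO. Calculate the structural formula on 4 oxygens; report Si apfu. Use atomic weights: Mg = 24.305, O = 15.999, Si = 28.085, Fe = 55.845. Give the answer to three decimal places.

4.07 wt% MgO ÷ 40.304 g/mol = 0.10098 mol, giving 0.10098 Mg and 0.10098 O.
65.51 wt% FeO ÷ 71.844 g/mol = 0.91184 mol, giving 0.91184 Fe and 0.91184 O.
30.34 wt% SiO2 ÷ 60.083 g/mol = 0.50497 mol, giving 0.50497 Si and 1.00994 O.
Oxygen sums to 2.02276; scaling by 4/2.02276 = 1.97750 puts the formula on 4 O.
Si: 0.50497 × 1.97750 = 0.999 atoms per formula unit.

0.999 Si apfu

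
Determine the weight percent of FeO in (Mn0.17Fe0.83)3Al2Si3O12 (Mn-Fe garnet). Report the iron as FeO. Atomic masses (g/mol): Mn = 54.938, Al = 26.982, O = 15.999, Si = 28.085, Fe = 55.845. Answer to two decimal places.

Molar mass of (Mn0.17Fe0.83)3Al2Si3O12 = 0.51·54.938 + 2.49·55.845 + 2·26.982 + 3·28.085 + 12·15.999 = 497.279 g/mol.
Each formula unit contains 2.49 Fe, equivalent to 2.49/1 = 2.4900 mol FeO.
M(FeO) = 1×55.845 + 1×15.999 = 71.844 g/mol.
Mass of FeO per formula unit = 2.4900 × 71.844 = 178.892 g.
FeO wt% = 178.892 / 497.279 × 100 = 35.97%.

35.97 wt%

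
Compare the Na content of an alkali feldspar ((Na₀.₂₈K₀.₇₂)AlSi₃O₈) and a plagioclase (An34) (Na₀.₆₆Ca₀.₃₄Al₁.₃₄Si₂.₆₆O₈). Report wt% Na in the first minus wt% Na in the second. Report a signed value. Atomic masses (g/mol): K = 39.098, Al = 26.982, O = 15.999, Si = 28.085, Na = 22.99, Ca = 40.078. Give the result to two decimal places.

-3.32 percentage points

First mineral: 6.437 g Na in 273.817 g formula = 2.35 wt% Na.
Second mineral: 15.173 g Na in 267.654 g formula = 5.67 wt% Na.
2.35% − 5.67% gives a difference of -3.32 percentage points.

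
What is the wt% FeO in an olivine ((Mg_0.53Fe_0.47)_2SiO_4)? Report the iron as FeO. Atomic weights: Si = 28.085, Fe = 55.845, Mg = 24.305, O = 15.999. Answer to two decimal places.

39.65 wt%

Formula mass = 170.339 g/mol.
0.94 Fe → 0.9400 mol FeO per formula unit; M(FeO) = 71.844, so FeO mass = 67.533 g.
67.533/170.339 × 100 = 39.65 wt%.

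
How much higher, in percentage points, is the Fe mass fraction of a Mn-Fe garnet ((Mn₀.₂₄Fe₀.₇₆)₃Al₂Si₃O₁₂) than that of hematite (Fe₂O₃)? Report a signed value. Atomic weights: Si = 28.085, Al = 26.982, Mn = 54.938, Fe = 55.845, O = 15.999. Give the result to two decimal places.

Fe in (Mn₀.₂₄Fe₀.₇₆)₃Al₂Si₃O₁₂: molar mass 497.089 g/mol; 2.28×55.845 = 127.327 g → 25.61 wt%.
Fe in Fe₂O₃: molar mass 159.687 g/mol; 2×55.845 = 111.690 g → 69.94 wt%.
Difference = 25.61 − 69.94 = -44.33 percentage points.

-44.33 percentage points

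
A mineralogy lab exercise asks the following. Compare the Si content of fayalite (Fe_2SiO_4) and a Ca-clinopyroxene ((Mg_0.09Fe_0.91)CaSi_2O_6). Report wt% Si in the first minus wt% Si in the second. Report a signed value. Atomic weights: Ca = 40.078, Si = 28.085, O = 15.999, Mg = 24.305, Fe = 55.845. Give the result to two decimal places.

First mineral: 28.085 g Si in 203.771 g formula = 13.78 wt% Si.
Second mineral: 56.170 g Si in 245.248 g formula = 22.90 wt% Si.
13.78% − 22.90% gives a difference of -9.12 percentage points.

-9.12 percentage points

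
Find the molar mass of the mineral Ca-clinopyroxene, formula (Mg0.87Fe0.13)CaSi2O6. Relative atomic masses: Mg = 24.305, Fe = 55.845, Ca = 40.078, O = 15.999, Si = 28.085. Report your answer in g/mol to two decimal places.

M = 0.87*24.305 + 0.13*55.845 + 1*40.078 + 2*28.085 + 6*15.999

220.65 g/mol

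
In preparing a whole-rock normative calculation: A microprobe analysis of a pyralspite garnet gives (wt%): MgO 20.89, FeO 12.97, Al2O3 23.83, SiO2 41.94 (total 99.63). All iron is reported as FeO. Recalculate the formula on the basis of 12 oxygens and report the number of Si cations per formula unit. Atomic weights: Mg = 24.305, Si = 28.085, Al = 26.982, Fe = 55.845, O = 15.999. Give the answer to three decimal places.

2.996 Si apfu

MgO: 20.89/40.304 = 0.51831 mol → 0.51831 mol Mg, 0.51831 mol O.
FeO: 12.97/71.844 = 0.18053 mol → 0.18053 mol Fe, 0.18053 mol O.
Al2O3: 23.83/101.961 = 0.23372 mol → 0.46744 mol Al, 0.70116 mol O.
SiO2: 41.94/60.083 = 0.69803 mol → 0.69803 mol Si, 1.39606 mol O.
Total oxygen = 2.79606 mol. Normalization factor = 12/2.79606 = 4.29175.
Si per 12 O = 0.69803 × 4.29175 = 2.996.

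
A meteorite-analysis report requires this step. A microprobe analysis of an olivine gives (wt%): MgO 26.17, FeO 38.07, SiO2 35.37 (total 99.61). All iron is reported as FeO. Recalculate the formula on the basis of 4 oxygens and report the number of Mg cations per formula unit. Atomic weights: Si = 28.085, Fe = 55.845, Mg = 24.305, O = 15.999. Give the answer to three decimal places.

26.17 wt% MgO ÷ 40.304 g/mol = 0.64932 mol, giving 0.64932 Mg and 0.64932 O.
38.07 wt% FeO ÷ 71.844 g/mol = 0.52990 mol, giving 0.52990 Fe and 0.52990 O.
35.37 wt% SiO2 ÷ 60.083 g/mol = 0.58869 mol, giving 0.58869 Si and 1.17738 O.
Oxygen sums to 2.35660; scaling by 4/2.35660 = 1.69736 puts the formula on 4 O.
Mg: 0.64932 × 1.69736 = 1.102 atoms per formula unit.

1.102 Mg apfu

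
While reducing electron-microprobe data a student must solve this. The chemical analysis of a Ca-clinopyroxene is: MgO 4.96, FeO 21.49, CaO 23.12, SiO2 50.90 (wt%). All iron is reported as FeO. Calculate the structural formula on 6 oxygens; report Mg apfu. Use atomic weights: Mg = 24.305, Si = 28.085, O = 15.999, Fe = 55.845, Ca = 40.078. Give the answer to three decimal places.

MgO: 4.96/40.304 = 0.12306 mol → 0.12306 mol Mg, 0.12306 mol O.
FeO: 21.49/71.844 = 0.29912 mol → 0.29912 mol Fe, 0.29912 mol O.
CaO: 23.12/56.077 = 0.41229 mol → 0.41229 mol Ca, 0.41229 mol O.
SiO2: 50.90/60.083 = 0.84716 mol → 0.84716 mol Si, 1.69432 mol O.
Total oxygen = 2.52879 mol. Normalization factor = 6/2.52879 = 2.37268.
Mg per 6 O = 0.12306 × 2.37268 = 0.292.

0.292 Mg apfu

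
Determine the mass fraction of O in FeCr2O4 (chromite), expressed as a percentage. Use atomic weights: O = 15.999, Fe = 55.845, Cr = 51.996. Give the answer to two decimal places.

28.59 weight percent

Formula mass = 1×55.845 + 2×51.996 + 4×15.999 = 223.833 g/mol, of which 63.996 g is O.
So O makes up 63.996/223.833 = 0.2859 of the mass, i.e. 28.59%.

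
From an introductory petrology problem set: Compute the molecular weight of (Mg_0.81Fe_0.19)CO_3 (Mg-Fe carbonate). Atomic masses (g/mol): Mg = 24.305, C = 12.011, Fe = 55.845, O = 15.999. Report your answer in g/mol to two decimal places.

90.31 g/mol

M = 0.81(24.305) + 0.19(55.845) + 1(12.011) + 3(15.999)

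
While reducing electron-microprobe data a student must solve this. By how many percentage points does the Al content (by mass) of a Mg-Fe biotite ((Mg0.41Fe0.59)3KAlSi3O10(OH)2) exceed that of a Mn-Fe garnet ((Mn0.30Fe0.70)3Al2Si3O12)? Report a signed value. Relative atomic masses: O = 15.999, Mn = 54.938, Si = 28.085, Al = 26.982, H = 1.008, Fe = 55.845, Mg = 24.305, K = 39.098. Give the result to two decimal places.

-5.16 percentage points

M((Mg0.41Fe0.59)3KAlSi3O10(OH)2) = 473.080 g/mol, so wt% Al = 26.982/473.080 × 100 = 5.70%.
M((Mn0.30Fe0.70)3Al2Si3O12) = 496.926 g/mol, so wt% Al = 53.964/496.926 × 100 = 10.86%.
5.70 − 10.86 = -5.16 pp.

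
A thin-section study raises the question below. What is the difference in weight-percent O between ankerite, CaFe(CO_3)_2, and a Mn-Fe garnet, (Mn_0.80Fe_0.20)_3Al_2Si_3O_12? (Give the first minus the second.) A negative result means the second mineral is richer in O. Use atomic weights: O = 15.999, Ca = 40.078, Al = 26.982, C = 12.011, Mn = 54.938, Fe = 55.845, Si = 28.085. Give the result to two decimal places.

M(CaFe(CO_3)_2) = 215.939 g/mol, so wt% O = 95.994/215.939 × 100 = 44.45%.
M((Mn_0.80Fe_0.20)_3Al_2Si_3O_12) = 495.565 g/mol, so wt% O = 191.988/495.565 × 100 = 38.74%.
44.45 − 38.74 = 5.71 pp.

5.71 percentage points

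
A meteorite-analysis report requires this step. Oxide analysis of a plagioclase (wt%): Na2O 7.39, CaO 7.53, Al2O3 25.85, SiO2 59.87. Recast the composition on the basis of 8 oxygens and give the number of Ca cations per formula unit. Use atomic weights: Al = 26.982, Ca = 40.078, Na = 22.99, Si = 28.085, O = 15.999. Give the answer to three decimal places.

0.357 Ca apfu

7.39 wt% Na2O ÷ 61.979 g/mol = 0.11923 mol, giving 0.23846 Na and 0.11923 O.
7.53 wt% CaO ÷ 56.077 g/mol = 0.13428 mol, giving 0.13428 Ca and 0.13428 O.
25.85 wt% Al2O3 ÷ 101.961 g/mol = 0.25353 mol, giving 0.50706 Al and 0.76059 O.
59.87 wt% SiO2 ÷ 60.083 g/mol = 0.99645 mol, giving 0.99645 Si and 1.99290 O.
Oxygen sums to 3.00700; scaling by 8/3.00700 = 2.66046 puts the formula on 8 O.
Ca: 0.13428 × 2.66046 = 0.357 atoms per formula unit.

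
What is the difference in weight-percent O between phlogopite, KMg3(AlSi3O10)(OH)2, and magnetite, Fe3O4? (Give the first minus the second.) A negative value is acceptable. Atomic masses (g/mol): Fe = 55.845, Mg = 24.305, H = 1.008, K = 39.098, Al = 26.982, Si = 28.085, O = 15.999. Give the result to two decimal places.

M(KMg3(AlSi3O10)(OH)2) = 417.254 g/mol, so wt% O = 191.988/417.254 × 100 = 46.01%.
M(Fe3O4) = 231.531 g/mol, so wt% O = 63.996/231.531 × 100 = 27.64%.
46.01 − 27.64 = 18.37 pp.

18.37 percentage points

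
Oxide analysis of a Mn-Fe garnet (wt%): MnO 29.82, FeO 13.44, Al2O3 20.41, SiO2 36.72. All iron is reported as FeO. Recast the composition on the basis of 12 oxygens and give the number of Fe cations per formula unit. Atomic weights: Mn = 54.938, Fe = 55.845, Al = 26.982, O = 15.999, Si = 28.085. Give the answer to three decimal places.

0.924 Fe apfu

MnO: 29.82/70.937 = 0.42037 mol → 0.42037 mol Mn, 0.42037 mol O.
FeO: 13.44/71.844 = 0.18707 mol → 0.18707 mol Fe, 0.18707 mol O.
Al2O3: 20.41/101.961 = 0.20017 mol → 0.40034 mol Al, 0.60051 mol O.
SiO2: 36.72/60.083 = 0.61115 mol → 0.61115 mol Si, 1.22230 mol O.
Total oxygen = 2.43025 mol. Normalization factor = 12/2.43025 = 4.93776.
Fe per 12 O = 0.18707 × 4.93776 = 0.924.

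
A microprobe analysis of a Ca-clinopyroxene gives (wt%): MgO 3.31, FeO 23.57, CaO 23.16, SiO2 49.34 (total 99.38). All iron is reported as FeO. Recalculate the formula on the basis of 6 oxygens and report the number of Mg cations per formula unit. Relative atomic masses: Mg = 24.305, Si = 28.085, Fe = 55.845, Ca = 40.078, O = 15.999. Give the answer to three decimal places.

0.200 Mg apfu

3.31 wt% MgO ÷ 40.304 g/mol = 0.08213 mol, giving 0.08213 Mg and 0.08213 O.
23.57 wt% FeO ÷ 71.844 g/mol = 0.32807 mol, giving 0.32807 Fe and 0.32807 O.
23.16 wt% CaO ÷ 56.077 g/mol = 0.41300 mol, giving 0.41300 Ca and 0.41300 O.
49.34 wt% SiO2 ÷ 60.083 g/mol = 0.82120 mol, giving 0.82120 Si and 1.64240 O.
Oxygen sums to 2.46560; scaling by 6/2.46560 = 2.43348 puts the formula on 6 O.
Mg: 0.08213 × 2.43348 = 0.200 atoms per formula unit.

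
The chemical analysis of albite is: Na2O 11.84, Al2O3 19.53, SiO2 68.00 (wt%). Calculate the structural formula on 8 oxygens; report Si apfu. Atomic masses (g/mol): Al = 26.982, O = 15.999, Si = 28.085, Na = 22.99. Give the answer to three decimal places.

Na2O (M=61.979): mol = 0.19103; Na = 0.38206, O = 0.19103.
Al2O3 (M=101.961): mol = 0.19154; Al = 0.38308, O = 0.57462.
SiO2 (M=60.083): mol = 1.13177; Si = 1.13177, O = 2.26354.
ΣO = 3.02919; factor = 8/ΣO = 2.64097.
Si apfu = 1.13177 × 2.64097 = 2.989.

2.989 Si apfu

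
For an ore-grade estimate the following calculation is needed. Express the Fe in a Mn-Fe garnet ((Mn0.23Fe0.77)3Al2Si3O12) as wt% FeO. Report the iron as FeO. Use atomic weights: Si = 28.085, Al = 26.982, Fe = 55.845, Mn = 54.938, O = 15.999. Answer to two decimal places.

33.38 wt%

Molar mass of (Mn0.23Fe0.77)3Al2Si3O12 = 0.69·54.938 + 2.31·55.845 + 2·26.982 + 3·28.085 + 12·15.999 = 497.116 g/mol.
Each formula unit contains 2.31 Fe, equivalent to 2.31/1 = 2.3100 mol FeO.
M(FeO) = 1×55.845 + 1×15.999 = 71.844 g/mol.
Mass of FeO per formula unit = 2.3100 × 71.844 = 165.960 g.
FeO wt% = 165.960 / 497.116 × 100 = 33.38%.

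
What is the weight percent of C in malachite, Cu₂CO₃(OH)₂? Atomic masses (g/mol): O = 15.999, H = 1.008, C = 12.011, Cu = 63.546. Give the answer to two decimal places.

5.43 weight percent

Formula mass = 2·63.546 + 1·12.011 + 5·15.999 + 2·1.008 = 221.114 g/mol, of which 12.011 g is C.
So C makes up 12.011/221.114 = 0.0543 of the mass, i.e. 5.43%.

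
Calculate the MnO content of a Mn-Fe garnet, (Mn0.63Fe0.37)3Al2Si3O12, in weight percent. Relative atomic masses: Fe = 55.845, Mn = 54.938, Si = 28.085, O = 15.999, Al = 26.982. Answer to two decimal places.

27.03 wt%

Formula mass = 496.028 g/mol.
1.89 Mn → 1.8900 mol MnO per formula unit; M(MnO) = 70.937, so MnO mass = 134.071 g.
134.071/496.028 × 100 = 27.03 wt%.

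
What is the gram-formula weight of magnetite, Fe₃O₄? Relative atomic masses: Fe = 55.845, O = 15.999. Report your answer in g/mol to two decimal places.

231.53 g/mol

M = 3×55.845 + 4×15.999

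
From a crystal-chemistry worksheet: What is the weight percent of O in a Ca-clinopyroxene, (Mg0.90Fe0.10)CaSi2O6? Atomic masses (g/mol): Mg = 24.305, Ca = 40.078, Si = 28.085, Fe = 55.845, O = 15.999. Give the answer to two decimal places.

M((Mg0.90Fe0.10)CaSi2O6) = 219.701 g/mol.
O contributes 6 × 15.999 = 95.994 g per mole.
95.994/219.701 = 0.4369 → 43.69%.

43.69 wt%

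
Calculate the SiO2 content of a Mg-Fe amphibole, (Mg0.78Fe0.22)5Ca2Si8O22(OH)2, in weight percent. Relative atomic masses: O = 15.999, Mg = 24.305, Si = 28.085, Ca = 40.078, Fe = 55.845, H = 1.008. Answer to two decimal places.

M((Mg0.78Fe0.22)5Ca2Si8O22(OH)2) = 847.047 g/mol; M(SiO2) = 60.083 g/mol.
Moles SiO2 per formula unit = 8 Si ÷ 1 = 8.0000.
SiO2 fraction = (8.0000 × 60.083) / 847.047 = 480.664/847.047 = 0.5675.

56.75 wt%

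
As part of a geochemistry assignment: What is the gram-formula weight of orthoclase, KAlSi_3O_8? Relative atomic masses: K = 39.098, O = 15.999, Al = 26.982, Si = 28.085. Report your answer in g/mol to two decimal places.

278.33 g/mol

The formula mass is the sum 1·39.098 + 1·26.982 + 3·28.085 + 8·15.999.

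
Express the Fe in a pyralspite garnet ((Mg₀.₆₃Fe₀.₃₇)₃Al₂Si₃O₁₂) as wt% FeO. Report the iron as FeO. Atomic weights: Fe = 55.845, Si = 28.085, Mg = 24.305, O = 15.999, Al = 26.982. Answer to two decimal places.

Molar mass of (Mg₀.₆₃Fe₀.₃₇)₃Al₂Si₃O₁₂ = 1.89*24.305 + 1.11*55.845 + 2*26.982 + 3*28.085 + 12*15.999 = 438.131 g/mol.
Each formula unit contains 1.11 Fe, equivalent to 1.11/1 = 1.1100 mol FeO.
M(FeO) = 1×55.845 + 1×15.999 = 71.844 g/mol.
Mass of FeO per formula unit = 1.1100 × 71.844 = 79.747 g.
FeO wt% = 79.747 / 438.131 × 100 = 18.20%.

18.20 wt%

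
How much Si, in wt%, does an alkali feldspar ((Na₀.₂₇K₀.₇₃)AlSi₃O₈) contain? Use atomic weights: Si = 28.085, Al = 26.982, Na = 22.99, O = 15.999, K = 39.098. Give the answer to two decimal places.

30.75 wt%

Molar mass of (Na₀.₂₇K₀.₇₃)AlSi₃O₈: 0.27·22.99 + 0.73·39.098 + 1·26.982 + 3·28.085 + 8·15.999 = 273.978 g/mol.
Mass of Si per formula unit: 3 × 28.085 = 84.255 g.
Weight fraction Si = 84.255 / 273.978 = 0.3075.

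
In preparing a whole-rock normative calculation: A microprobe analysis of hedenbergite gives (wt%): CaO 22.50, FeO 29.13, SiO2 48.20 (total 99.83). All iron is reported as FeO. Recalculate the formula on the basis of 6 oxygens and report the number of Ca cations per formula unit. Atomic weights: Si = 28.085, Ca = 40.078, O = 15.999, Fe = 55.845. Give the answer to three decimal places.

0.998 Ca apfu

CaO (M=56.077): mol = 0.40123; Ca = 0.40123, O = 0.40123.
FeO (M=71.844): mol = 0.40546; Fe = 0.40546, O = 0.40546.
SiO2 (M=60.083): mol = 0.80222; Si = 0.80222, O = 1.60444.
ΣO = 2.41113; factor = 6/ΣO = 2.48846.
Ca apfu = 0.40123 × 2.48846 = 0.998.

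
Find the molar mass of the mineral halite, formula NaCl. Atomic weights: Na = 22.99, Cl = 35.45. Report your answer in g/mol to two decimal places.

Na: 1 × 22.99 = 22.9900
Cl: 1 × 35.45 = 35.4500
Summing the contributions gives the formula mass.

58.44 g/mol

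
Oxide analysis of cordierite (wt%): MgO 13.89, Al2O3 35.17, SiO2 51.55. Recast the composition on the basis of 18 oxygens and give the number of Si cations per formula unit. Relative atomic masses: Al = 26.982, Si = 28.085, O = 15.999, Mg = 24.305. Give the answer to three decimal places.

MgO (M=40.304): mol = 0.34463; Mg = 0.34463, O = 0.34463.
Al2O3 (M=101.961): mol = 0.34494; Al = 0.68988, O = 1.03482.
SiO2 (M=60.083): mol = 0.85798; Si = 0.85798, O = 1.71596.
ΣO = 3.09541; factor = 18/ΣO = 5.81506.
Si apfu = 0.85798 × 5.81506 = 4.989.

4.989 Si apfu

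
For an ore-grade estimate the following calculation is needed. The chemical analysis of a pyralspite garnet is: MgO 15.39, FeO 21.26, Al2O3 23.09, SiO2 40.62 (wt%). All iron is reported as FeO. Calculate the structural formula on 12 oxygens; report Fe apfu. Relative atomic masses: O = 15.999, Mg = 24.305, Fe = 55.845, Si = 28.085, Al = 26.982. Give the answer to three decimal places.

1.311 Fe apfu

15.39 wt% MgO ÷ 40.304 g/mol = 0.38185 mol, giving 0.38185 Mg and 0.38185 O.
21.26 wt% FeO ÷ 71.844 g/mol = 0.29592 mol, giving 0.29592 Fe and 0.29592 O.
23.09 wt% Al2O3 ÷ 101.961 g/mol = 0.22646 mol, giving 0.45292 Al and 0.67938 O.
40.62 wt% SiO2 ÷ 60.083 g/mol = 0.67606 mol, giving 0.67606 Si and 1.35212 O.
Oxygen sums to 2.70927; scaling by 12/2.70927 = 4.42924 puts the formula on 12 O.
Fe: 0.29592 × 4.42924 = 1.311 atoms per formula unit.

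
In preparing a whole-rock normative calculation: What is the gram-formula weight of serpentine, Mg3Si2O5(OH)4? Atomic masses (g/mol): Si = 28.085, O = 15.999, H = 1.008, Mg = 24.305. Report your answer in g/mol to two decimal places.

Mg: 3 × 24.305 = 72.9150
Si: 2 × 28.085 = 56.1700
O: 9 × 15.999 = 143.9910
H: 4 × 1.008 = 4.0320
Summing the contributions gives the formula mass.

277.11 g/mol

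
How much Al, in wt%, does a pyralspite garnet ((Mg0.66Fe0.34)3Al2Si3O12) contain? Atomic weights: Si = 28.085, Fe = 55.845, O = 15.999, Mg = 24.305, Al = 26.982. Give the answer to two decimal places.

12.40 wt%

M((Mg0.66Fe0.34)3Al2Si3O12) = 435.293 g/mol.
Al contributes 2 × 26.982 = 53.964 g per mole.
53.964/435.293 = 0.1240 → 12.40%.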